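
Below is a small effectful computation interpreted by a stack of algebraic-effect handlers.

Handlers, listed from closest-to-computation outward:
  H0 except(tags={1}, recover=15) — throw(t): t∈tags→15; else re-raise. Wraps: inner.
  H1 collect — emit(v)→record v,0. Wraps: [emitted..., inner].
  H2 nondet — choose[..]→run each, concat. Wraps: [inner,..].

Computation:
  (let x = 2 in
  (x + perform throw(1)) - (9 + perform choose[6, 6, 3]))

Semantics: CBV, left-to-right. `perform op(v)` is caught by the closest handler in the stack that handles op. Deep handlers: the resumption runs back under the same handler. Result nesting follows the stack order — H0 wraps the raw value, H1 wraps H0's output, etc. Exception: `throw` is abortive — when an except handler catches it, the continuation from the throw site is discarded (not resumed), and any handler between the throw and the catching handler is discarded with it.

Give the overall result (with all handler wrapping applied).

Step-by-step:
throw(1) @ H0 caught ⇒ 15
H1 returns [15]
H2 returns [[15]]
= [[15]]

Answer: [[15]]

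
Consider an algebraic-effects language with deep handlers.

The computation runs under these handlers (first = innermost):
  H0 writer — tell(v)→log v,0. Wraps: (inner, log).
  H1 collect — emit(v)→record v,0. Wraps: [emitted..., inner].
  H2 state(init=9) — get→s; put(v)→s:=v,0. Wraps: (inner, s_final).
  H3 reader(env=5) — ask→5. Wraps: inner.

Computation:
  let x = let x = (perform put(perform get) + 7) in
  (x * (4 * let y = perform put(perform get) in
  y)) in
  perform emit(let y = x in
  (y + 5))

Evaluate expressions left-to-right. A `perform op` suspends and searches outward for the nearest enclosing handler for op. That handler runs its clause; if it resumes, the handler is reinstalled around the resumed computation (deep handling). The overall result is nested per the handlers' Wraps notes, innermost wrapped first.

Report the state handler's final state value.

Answer: 9

Step-by-step:
get @ H2 ⇒ 9
put(9) @ H2 ⇒ s:=9
get @ H2 ⇒ 9
put(9) @ H2 ⇒ s:=9
emit(5) @ H1 ⇒ out+=5
H0 returns (0, ())
H1 returns [5, (0, ())]
H2 returns ([5, (0, ())], 9)
H3 returns ([5, (0, ())], 9)
= ([5, (0, ())], 9)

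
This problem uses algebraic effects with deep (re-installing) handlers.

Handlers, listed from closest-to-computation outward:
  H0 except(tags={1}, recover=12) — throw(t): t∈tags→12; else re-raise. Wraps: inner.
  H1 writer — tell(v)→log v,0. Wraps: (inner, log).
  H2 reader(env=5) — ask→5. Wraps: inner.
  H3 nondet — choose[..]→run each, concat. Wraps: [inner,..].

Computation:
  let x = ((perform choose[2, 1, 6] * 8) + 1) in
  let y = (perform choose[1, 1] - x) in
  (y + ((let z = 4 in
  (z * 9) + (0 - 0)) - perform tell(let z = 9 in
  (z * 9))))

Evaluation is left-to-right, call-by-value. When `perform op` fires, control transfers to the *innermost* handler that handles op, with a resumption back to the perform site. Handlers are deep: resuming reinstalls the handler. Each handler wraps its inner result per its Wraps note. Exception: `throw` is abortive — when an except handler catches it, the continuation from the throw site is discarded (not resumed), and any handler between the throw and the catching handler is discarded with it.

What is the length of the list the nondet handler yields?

Answer: 6

Step-by-step:
choose[2, 1, 6] @ H3
  branch[0] choose=2:
    choose[1, 1] @ H3
      branch[0] choose=1:
        tell(81) @ H1 ⇒ log+=81
        H0 returns 20
        H1 returns (20, (81))
        H2 returns (20, (81))
        H3 returns [(20, (81))]
      branch[1] choose=1:
        tell(81) @ H1 ⇒ log+=81
        H0 returns 20
        H1 returns (20, (81))
        H2 returns (20, (81))
        H3 returns [(20, (81))]
  branch[1] choose=1:
    choose[1, 1] @ H3
      branch[0] choose=1:
        tell(81) @ H1 ⇒ log+=81
        H0 returns 28
        H1 returns (28, (81))
        H2 returns (28, (81))
        H3 returns [(28, (81))]
      branch[1] choose=1:
        tell(81) @ H1 ⇒ log+=81
        H0 returns 28
        H1 returns (28, (81))
        H2 returns (28, (81))
        H3 returns [(28, (81))]
  branch[2] choose=6:
    choose[1, 1] @ H3
      branch[0] choose=1:
        tell(81) @ H1 ⇒ log+=81
        H0 returns -12
        H1 returns (-12, (81))
        H2 returns (-12, (81))
        H3 returns [(-12, (81))]
      branch[1] choose=1:
        tell(81) @ H1 ⇒ log+=81
        H0 returns -12
        H1 returns (-12, (81))
        H2 returns (-12, (81))
        H3 returns [(-12, (81))]
= [(20, (81)), (20, (81)), (28, (81)), (28, (81)), (-12, (81)), (-12, (81))]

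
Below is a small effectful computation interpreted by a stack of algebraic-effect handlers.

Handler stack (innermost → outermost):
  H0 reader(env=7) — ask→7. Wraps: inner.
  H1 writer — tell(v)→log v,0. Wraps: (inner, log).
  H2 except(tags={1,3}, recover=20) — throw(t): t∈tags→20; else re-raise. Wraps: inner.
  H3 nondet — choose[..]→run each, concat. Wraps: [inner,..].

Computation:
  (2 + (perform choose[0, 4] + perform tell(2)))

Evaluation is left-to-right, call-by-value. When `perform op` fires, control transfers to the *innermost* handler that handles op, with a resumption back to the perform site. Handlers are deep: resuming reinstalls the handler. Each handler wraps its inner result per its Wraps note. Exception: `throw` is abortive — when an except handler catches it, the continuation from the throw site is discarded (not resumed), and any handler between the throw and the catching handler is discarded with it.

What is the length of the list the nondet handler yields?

Answer: 2

Evaluation trace:
choose[0, 4] @ H3
  branch[0] choose=0:
    tell(2) @ H1 ⇒ log+=2
    H0 returns 2
    H1 returns (2, (2))
    H2 returns (2, (2))
    H3 returns [(2, (2))]
  branch[1] choose=4:
    tell(2) @ H1 ⇒ log+=2
    H0 returns 6
    H1 returns (6, (2))
    H2 returns (6, (2))
    H3 returns [(6, (2))]
= [(2, (2)), (6, (2))]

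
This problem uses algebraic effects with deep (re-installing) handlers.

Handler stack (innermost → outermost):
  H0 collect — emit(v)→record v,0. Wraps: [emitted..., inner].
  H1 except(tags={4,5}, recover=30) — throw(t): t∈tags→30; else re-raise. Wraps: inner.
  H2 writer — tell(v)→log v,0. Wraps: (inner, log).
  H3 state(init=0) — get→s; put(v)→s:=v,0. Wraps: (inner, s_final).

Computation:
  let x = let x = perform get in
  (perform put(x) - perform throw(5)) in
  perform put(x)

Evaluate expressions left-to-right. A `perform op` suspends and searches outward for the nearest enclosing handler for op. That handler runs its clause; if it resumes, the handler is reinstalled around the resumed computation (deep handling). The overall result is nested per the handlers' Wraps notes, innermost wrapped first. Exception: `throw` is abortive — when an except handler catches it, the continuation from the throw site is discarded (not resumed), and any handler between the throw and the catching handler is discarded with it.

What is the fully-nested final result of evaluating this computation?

Answer: ((30, ()), 0)

Step-by-step:
get @ H3 ⇒ 0
put(0) @ H3 ⇒ s:=0
throw(5) @ H1 caught ⇒ 30
H2 returns (30, ())
H3 returns ((30, ()), 0)
= ((30, ()), 0)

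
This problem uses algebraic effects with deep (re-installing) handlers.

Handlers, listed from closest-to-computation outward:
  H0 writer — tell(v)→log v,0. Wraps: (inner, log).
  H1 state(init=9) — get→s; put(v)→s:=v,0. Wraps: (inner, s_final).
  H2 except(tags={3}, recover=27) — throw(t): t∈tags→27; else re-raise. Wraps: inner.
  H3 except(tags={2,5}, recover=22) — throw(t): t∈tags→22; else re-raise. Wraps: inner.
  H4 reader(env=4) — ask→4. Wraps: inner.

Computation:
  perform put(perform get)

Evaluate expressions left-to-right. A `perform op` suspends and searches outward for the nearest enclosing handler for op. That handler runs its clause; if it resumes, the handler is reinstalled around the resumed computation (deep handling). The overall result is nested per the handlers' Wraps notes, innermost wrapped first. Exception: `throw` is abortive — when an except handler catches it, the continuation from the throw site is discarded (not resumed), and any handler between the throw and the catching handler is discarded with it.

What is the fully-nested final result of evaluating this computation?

Answer: ((0, ()), 9)

Working:
get @ H1 ⇒ 9
put(9) @ H1 ⇒ s:=9
H0 returns (0, ())
H1 returns ((0, ()), 9)
H2 returns ((0, ()), 9)
H3 returns ((0, ()), 9)
H4 returns ((0, ()), 9)
= ((0, ()), 9)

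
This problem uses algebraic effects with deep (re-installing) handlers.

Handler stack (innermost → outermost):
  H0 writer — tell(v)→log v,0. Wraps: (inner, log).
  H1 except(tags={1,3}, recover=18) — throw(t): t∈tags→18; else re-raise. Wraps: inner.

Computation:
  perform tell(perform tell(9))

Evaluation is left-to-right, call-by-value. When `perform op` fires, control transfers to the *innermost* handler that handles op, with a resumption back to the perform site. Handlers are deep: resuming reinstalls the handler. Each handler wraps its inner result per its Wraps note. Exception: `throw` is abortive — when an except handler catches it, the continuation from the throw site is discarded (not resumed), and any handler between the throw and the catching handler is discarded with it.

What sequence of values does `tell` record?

Step-by-step:
tell(9) @ H0 ⇒ log+=9
tell(0) @ H0 ⇒ log+=0
H0 returns (0, (9, 0))
H1 returns (0, (9, 0))
= (0, (9, 0))

Answer: (9, 0)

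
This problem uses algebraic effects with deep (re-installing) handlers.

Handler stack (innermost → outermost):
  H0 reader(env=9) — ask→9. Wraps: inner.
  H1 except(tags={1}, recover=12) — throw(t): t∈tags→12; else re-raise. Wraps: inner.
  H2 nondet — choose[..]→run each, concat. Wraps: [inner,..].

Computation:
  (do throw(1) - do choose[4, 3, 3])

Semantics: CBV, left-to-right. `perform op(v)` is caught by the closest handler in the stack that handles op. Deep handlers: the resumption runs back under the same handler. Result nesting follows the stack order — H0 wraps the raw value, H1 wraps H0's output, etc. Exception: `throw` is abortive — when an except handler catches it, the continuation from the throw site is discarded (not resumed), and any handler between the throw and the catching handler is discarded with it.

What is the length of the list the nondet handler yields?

Step-by-step:
throw(1) @ H1 caught ⇒ 12
H2 returns [12]
= [12]

Answer: 1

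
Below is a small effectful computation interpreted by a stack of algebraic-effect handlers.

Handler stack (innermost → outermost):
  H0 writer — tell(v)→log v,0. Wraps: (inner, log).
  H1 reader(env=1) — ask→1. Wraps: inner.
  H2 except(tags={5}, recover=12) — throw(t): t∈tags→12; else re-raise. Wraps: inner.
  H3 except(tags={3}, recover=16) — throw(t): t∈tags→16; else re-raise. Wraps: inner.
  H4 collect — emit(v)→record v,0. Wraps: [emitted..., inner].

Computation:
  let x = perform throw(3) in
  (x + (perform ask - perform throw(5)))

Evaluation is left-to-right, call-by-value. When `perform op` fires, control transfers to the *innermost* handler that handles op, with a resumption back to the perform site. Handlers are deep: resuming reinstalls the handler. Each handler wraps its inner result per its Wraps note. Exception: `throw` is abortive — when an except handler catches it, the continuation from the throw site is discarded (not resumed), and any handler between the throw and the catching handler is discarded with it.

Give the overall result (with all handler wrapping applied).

Answer: [16]

Evaluation trace:
throw(3) @ H2 re-raised
throw(3) @ H3 caught ⇒ 16
H4 returns [16]
= [16]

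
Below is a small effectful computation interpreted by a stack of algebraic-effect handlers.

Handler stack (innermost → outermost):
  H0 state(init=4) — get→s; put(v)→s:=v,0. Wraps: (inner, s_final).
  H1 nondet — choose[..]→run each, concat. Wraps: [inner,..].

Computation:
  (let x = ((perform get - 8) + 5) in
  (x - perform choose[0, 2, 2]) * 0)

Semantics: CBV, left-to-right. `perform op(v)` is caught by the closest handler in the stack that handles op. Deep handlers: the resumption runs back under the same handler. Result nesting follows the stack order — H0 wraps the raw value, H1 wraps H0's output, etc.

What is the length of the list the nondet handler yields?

Step-by-step:
get @ H0 ⇒ 4
choose[0, 2, 2] @ H1
  branch[0] choose=0:
    H0 returns (0, 4)
    H1 returns [(0, 4)]
  branch[1] choose=2:
    H0 returns (0, 4)
    H1 returns [(0, 4)]
  branch[2] choose=2:
    H0 returns (0, 4)
    H1 returns [(0, 4)]
= [(0, 4), (0, 4), (0, 4)]

Answer: 3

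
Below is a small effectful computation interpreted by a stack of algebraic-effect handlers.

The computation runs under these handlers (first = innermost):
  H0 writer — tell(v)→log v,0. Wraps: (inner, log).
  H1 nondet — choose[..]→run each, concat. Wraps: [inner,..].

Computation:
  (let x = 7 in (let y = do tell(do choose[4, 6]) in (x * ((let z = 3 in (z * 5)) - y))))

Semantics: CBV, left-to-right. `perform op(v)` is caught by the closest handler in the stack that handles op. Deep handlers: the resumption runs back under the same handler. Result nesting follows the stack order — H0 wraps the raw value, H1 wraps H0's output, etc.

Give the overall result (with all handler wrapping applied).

Working:
choose[4, 6] @ H1
  branch[0] choose=4:
    tell(4) @ H0 ⇒ log+=4
    H0 returns (105, (4))
    H1 returns [(105, (4))]
  branch[1] choose=6:
    tell(6) @ H0 ⇒ log+=6
    H0 returns (105, (6))
    H1 returns [(105, (6))]
= [(105, (4)), (105, (6))]

Answer: [(105, (4)), (105, (6))]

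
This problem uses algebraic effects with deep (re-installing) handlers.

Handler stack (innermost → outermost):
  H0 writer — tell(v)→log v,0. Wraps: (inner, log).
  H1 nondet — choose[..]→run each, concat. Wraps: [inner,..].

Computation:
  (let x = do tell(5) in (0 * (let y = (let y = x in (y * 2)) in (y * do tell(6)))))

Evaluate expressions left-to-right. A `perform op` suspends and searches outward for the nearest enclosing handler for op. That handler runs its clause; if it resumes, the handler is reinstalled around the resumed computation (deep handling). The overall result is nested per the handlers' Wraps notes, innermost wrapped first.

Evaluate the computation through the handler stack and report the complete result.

Answer: [(0, (5, 6))]

Step-by-step:
tell(5) @ H0 ⇒ log+=5
tell(6) @ H0 ⇒ log+=6
H0 returns (0, (5, 6))
H1 returns [(0, (5, 6))]
= [(0, (5, 6))]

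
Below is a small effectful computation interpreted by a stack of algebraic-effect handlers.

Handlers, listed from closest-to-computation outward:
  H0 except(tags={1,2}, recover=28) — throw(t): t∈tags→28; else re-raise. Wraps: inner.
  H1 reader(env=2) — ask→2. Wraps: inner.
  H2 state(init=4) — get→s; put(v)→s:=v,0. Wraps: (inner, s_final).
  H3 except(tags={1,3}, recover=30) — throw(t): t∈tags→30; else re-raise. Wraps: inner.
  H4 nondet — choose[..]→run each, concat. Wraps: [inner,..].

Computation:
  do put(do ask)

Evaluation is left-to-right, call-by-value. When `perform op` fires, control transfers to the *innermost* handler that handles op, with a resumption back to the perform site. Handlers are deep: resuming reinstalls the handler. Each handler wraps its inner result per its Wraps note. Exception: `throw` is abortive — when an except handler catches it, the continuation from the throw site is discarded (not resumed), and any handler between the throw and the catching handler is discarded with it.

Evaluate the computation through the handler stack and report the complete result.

Answer: [(0, 2)]

Working:
ask @ H1 ⇒ 2
put(2) @ H2 ⇒ s:=2
H0 returns 0
H1 returns 0
H2 returns (0, 2)
H3 returns (0, 2)
H4 returns [(0, 2)]
= [(0, 2)]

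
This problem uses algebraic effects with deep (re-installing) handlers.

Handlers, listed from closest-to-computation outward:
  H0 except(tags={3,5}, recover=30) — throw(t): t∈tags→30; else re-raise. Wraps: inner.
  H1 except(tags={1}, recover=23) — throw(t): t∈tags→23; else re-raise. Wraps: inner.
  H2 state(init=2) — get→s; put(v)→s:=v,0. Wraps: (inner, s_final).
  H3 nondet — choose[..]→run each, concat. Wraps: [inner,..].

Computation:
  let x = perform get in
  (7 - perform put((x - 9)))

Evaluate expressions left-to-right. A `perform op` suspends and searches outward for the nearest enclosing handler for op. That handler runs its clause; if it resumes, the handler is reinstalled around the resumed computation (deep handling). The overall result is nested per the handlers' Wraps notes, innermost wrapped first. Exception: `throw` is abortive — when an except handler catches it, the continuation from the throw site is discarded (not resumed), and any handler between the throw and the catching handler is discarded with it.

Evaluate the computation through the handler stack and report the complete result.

Step-by-step:
get @ H2 ⇒ 2
put(-7) @ H2 ⇒ s:=-7
H0 returns 7
H1 returns 7
H2 returns (7, -7)
H3 returns [(7, -7)]
= [(7, -7)]

Answer: [(7, -7)]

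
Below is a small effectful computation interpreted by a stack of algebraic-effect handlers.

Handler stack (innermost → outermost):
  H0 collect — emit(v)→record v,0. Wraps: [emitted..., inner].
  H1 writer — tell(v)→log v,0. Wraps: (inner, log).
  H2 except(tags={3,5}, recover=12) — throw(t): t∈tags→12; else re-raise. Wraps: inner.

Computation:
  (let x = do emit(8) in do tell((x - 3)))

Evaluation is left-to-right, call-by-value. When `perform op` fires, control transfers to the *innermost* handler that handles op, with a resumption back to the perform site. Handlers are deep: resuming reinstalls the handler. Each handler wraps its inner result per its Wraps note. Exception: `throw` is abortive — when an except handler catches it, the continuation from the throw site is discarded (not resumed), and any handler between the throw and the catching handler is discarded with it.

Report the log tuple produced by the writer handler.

Evaluation trace:
emit(8) @ H0 ⇒ out+=8
tell(-3) @ H1 ⇒ log+=-3
H0 returns [8, 0]
H1 returns ([8, 0], (-3))
H2 returns ([8, 0], (-3))
= ([8, 0], (-3))

Answer: (-3)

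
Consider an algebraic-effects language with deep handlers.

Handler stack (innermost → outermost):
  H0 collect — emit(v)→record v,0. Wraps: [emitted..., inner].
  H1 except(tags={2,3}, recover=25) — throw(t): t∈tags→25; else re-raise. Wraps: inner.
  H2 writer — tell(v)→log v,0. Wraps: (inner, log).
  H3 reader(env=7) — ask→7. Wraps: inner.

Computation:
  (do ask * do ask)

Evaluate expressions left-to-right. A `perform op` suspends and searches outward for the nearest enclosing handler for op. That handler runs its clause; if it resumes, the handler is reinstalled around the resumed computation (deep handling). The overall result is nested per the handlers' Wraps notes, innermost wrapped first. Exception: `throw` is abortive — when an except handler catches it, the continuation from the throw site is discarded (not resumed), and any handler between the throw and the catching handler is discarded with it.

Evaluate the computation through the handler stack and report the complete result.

Working:
ask @ H3 ⇒ 7
ask @ H3 ⇒ 7
H0 returns [49]
H1 returns [49]
H2 returns ([49], ())
H3 returns ([49], ())
= ([49], ())

Answer: ([49], ())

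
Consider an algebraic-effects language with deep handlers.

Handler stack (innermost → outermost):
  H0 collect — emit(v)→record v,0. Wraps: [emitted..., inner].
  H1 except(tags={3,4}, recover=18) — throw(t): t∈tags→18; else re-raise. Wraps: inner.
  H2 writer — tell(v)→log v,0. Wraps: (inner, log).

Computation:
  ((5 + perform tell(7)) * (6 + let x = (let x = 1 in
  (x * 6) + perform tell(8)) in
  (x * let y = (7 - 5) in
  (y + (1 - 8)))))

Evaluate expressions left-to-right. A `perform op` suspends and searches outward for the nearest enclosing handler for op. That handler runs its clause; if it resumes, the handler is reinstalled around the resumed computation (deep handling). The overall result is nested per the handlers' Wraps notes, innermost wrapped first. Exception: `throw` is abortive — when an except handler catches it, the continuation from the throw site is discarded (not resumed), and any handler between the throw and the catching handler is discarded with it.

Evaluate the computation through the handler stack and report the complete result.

Step-by-step:
tell(7) @ H2 ⇒ log+=7
tell(8) @ H2 ⇒ log+=8
H0 returns [-120]
H1 returns [-120]
H2 returns ([-120], (7, 8))
= ([-120], (7, 8))

Answer: ([-120], (7, 8))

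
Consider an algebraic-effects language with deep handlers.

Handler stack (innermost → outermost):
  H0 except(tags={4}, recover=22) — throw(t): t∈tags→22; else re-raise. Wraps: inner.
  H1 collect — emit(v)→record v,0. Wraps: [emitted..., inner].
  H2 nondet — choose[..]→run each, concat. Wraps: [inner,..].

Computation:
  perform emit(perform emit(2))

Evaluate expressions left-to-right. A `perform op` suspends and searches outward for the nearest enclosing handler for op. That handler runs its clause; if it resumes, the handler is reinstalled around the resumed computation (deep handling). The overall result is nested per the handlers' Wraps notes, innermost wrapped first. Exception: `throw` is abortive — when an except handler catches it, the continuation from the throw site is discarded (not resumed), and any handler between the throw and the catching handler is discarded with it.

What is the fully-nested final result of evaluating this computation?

Evaluation trace:
emit(2) @ H1 ⇒ out+=2
emit(0) @ H1 ⇒ out+=0
H0 returns 0
H1 returns [2, 0, 0]
H2 returns [[2, 0, 0]]
= [[2, 0, 0]]

Answer: [[2, 0, 0]]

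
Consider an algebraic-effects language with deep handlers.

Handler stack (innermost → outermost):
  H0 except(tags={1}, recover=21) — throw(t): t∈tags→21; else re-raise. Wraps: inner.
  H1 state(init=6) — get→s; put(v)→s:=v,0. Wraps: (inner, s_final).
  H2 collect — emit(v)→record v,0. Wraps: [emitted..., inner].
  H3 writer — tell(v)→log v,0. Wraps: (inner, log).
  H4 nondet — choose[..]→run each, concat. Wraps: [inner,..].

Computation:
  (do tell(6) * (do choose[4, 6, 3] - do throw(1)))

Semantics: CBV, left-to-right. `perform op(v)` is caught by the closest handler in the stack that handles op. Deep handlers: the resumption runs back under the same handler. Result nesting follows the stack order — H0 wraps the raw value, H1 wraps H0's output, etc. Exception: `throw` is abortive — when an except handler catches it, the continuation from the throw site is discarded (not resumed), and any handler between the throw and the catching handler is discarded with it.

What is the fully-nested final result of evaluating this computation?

Answer: [([(21, 6)], (6)), ([(21, 6)], (6)), ([(21, 6)], (6))]

Evaluation trace:
tell(6) @ H3 ⇒ log+=6
choose[4, 6, 3] @ H4
  branch[0] choose=4:
    throw(1) @ H0 caught ⇒ 21
    H1 returns (21, 6)
    H2 returns [(21, 6)]
    H3 returns ([(21, 6)], (6))
    H4 returns [([(21, 6)], (6))]
  branch[1] choose=6:
    throw(1) @ H0 caught ⇒ 21
    H1 returns (21, 6)
    H2 returns [(21, 6)]
    H3 returns ([(21, 6)], (6))
    H4 returns [([(21, 6)], (6))]
  branch[2] choose=3:
    throw(1) @ H0 caught ⇒ 21
    H1 returns (21, 6)
    H2 returns [(21, 6)]
    H3 returns ([(21, 6)], (6))
    H4 returns [([(21, 6)], (6))]
= [([(21, 6)], (6)), ([(21, 6)], (6)), ([(21, 6)], (6))]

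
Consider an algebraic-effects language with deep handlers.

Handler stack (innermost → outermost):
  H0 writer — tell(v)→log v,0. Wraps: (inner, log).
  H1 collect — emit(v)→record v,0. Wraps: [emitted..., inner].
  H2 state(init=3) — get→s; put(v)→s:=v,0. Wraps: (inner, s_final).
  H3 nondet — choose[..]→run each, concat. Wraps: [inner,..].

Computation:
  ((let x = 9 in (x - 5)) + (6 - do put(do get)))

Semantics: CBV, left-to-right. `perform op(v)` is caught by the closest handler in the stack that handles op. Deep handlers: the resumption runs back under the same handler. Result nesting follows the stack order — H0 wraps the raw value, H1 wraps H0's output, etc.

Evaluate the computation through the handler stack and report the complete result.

Answer: [([(10, ())], 3)]

Working:
get @ H2 ⇒ 3
put(3) @ H2 ⇒ s:=3
H0 returns (10, ())
H1 returns [(10, ())]
H2 returns ([(10, ())], 3)
H3 returns [([(10, ())], 3)]
= [([(10, ())], 3)]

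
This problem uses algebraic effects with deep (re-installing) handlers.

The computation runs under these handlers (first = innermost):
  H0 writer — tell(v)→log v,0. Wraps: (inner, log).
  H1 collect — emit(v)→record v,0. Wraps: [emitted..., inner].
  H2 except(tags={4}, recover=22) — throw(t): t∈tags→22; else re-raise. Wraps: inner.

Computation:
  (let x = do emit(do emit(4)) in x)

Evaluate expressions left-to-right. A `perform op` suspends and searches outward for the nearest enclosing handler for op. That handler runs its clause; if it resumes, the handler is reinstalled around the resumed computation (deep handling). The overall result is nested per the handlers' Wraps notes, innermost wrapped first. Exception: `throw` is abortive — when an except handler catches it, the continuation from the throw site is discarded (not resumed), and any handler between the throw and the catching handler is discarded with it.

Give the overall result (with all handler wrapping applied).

Working:
emit(4) @ H1 ⇒ out+=4
emit(0) @ H1 ⇒ out+=0
H0 returns (0, ())
H1 returns [4, 0, (0, ())]
H2 returns [4, 0, (0, ())]
= [4, 0, (0, ())]

Answer: [4, 0, (0, ())]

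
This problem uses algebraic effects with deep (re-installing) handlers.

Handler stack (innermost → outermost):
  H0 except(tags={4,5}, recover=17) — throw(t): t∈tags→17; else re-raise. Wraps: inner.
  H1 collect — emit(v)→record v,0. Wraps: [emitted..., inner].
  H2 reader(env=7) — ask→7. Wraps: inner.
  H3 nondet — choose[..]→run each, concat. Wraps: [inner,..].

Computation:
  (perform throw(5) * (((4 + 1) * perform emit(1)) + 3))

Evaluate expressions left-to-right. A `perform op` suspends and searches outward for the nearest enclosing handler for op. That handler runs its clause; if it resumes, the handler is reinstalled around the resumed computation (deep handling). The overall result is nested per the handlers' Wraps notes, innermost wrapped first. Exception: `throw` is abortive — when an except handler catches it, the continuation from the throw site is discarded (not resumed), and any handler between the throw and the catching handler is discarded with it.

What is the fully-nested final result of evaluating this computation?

Answer: [[17]]

Step-by-step:
throw(5) @ H0 caught ⇒ 17
H1 returns [17]
H2 returns [17]
H3 returns [[17]]
= [[17]]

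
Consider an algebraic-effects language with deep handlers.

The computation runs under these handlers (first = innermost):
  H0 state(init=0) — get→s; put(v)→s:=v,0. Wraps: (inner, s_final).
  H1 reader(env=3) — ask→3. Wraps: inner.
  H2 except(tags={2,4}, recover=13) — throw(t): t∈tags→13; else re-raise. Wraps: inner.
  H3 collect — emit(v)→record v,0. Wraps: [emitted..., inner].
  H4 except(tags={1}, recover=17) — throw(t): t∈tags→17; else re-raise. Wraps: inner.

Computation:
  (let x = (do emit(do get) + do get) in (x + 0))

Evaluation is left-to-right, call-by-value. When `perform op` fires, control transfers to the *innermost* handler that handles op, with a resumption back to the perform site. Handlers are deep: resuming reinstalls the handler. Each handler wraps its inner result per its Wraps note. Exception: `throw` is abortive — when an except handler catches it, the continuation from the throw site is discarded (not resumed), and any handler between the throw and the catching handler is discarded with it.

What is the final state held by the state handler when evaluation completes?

Evaluation trace:
get @ H0 ⇒ 0
emit(0) @ H3 ⇒ out+=0
get @ H0 ⇒ 0
H0 returns (0, 0)
H1 returns (0, 0)
H2 returns (0, 0)
H3 returns [0, (0, 0)]
H4 returns [0, (0, 0)]
= [0, (0, 0)]

Answer: 0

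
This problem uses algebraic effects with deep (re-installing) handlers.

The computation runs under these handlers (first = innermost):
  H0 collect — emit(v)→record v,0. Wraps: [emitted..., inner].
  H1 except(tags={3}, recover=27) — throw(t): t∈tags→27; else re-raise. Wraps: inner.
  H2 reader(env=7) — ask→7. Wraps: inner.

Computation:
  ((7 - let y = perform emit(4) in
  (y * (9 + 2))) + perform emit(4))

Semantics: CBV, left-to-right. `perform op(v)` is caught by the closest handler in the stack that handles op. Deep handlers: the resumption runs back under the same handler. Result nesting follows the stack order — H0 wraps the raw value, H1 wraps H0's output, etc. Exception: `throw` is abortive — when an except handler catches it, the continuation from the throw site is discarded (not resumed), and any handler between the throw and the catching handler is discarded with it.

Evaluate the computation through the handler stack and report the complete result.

Answer: [4, 4, 7]

Step-by-step:
emit(4) @ H0 ⇒ out+=4
emit(4) @ H0 ⇒ out+=4
H0 returns [4, 4, 7]
H1 returns [4, 4, 7]
H2 returns [4, 4, 7]
= [4, 4, 7]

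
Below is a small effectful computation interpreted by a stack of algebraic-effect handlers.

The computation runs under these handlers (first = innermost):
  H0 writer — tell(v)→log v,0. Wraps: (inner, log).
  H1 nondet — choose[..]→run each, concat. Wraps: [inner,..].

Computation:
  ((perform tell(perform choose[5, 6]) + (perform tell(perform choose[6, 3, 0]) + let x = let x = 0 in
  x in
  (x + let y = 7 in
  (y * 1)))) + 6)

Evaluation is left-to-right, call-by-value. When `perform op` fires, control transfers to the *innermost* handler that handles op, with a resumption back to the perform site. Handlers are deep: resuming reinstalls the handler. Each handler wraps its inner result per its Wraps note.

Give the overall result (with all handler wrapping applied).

Answer: [(13, (5, 6)), (13, (5, 3)), (13, (5, 0)), (13, (6, 6)), (13, (6, 3)), (13, (6, 0))]

Step-by-step:
choose[5, 6] @ H1
  branch[0] choose=5:
    tell(5) @ H0 ⇒ log+=5
    choose[6, 3, 0] @ H1
      branch[0] choose=6:
        tell(6) @ H0 ⇒ log+=6
        H0 returns (13, (5, 6))
        H1 returns [(13, (5, 6))]
      branch[1] choose=3:
        tell(3) @ H0 ⇒ log+=3
        H0 returns (13, (5, 3))
        H1 returns [(13, (5, 3))]
      branch[2] choose=0:
        tell(0) @ H0 ⇒ log+=0
        H0 returns (13, (5, 0))
        H1 returns [(13, (5, 0))]
  branch[1] choose=6:
    tell(6) @ H0 ⇒ log+=6
    choose[6, 3, 0] @ H1
      branch[0] choose=6:
        tell(6) @ H0 ⇒ log+=6
        H0 returns (13, (6, 6))
        H1 returns [(13, (6, 6))]
      branch[1] choose=3:
        tell(3) @ H0 ⇒ log+=3
        H0 returns (13, (6, 3))
        H1 returns [(13, (6, 3))]
      branch[2] choose=0:
        tell(0) @ H0 ⇒ log+=0
        H0 returns (13, (6, 0))
        H1 returns [(13, (6, 0))]
= [(13, (5, 6)), (13, (5, 3)), (13, (5, 0)), (13, (6, 6)), (13, (6, 3)), (13, (6, 0))]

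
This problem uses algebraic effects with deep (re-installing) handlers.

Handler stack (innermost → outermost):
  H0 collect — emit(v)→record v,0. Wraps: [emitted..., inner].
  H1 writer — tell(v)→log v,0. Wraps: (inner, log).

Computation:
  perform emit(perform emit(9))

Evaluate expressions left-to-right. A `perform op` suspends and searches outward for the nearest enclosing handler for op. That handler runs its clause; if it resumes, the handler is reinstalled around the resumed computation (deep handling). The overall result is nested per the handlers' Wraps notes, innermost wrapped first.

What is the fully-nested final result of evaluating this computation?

Evaluation trace:
emit(9) @ H0 ⇒ out+=9
emit(0) @ H0 ⇒ out+=0
H0 returns [9, 0, 0]
H1 returns ([9, 0, 0], ())
= ([9, 0, 0], ())

Answer: ([9, 0, 0], ())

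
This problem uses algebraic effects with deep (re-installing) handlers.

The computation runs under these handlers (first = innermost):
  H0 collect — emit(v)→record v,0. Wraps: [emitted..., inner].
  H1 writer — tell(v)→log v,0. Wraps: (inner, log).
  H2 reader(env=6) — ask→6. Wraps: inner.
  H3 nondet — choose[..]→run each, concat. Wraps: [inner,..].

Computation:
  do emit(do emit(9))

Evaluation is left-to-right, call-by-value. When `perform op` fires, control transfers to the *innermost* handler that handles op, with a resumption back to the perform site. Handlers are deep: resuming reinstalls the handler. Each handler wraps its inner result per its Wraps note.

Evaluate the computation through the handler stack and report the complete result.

Step-by-step:
emit(9) @ H0 ⇒ out+=9
emit(0) @ H0 ⇒ out+=0
H0 returns [9, 0, 0]
H1 returns ([9, 0, 0], ())
H2 returns ([9, 0, 0], ())
H3 returns [([9, 0, 0], ())]
= [([9, 0, 0], ())]

Answer: [([9, 0, 0], ())]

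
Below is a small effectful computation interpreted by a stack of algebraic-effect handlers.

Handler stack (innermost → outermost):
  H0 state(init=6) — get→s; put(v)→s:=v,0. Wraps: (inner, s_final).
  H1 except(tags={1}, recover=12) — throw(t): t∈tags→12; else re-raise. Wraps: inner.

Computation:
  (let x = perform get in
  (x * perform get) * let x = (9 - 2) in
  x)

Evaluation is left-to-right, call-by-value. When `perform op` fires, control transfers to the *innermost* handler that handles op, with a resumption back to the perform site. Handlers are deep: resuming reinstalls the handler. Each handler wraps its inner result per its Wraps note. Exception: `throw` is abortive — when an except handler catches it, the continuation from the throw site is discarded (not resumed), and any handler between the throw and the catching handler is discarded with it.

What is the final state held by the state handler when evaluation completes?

Step-by-step:
get @ H0 ⇒ 6
get @ H0 ⇒ 6
H0 returns (252, 6)
H1 returns (252, 6)
= (252, 6)

Answer: 6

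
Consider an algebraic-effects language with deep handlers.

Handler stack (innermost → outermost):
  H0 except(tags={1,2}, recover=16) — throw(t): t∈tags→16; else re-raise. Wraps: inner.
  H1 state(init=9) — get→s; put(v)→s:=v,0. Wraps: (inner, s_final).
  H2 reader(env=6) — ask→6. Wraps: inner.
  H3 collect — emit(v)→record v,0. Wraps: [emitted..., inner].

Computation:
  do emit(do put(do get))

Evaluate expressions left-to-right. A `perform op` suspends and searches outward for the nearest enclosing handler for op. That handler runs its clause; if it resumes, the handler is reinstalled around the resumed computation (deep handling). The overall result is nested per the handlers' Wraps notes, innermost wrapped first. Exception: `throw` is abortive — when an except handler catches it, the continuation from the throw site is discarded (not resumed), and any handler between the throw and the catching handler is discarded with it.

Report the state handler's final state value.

Answer: 9

Step-by-step:
get @ H1 ⇒ 9
put(9) @ H1 ⇒ s:=9
emit(0) @ H3 ⇒ out+=0
H0 returns 0
H1 returns (0, 9)
H2 returns (0, 9)
H3 returns [0, (0, 9)]
= [0, (0, 9)]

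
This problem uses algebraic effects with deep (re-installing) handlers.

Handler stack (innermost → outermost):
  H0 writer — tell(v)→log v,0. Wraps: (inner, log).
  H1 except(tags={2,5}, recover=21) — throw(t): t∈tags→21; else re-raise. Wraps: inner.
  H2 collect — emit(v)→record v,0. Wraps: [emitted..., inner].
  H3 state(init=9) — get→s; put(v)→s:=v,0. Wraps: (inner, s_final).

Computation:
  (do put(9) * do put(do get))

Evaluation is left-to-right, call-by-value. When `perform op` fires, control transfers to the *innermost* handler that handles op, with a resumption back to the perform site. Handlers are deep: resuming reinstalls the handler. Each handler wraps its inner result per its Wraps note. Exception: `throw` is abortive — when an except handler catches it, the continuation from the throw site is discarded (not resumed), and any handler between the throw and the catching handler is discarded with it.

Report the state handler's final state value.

Answer: 9

Working:
put(9) @ H3 ⇒ s:=9
get @ H3 ⇒ 9
put(9) @ H3 ⇒ s:=9
H0 returns (0, ())
H1 returns (0, ())
H2 returns [(0, ())]
H3 returns ([(0, ())], 9)
= ([(0, ())], 9)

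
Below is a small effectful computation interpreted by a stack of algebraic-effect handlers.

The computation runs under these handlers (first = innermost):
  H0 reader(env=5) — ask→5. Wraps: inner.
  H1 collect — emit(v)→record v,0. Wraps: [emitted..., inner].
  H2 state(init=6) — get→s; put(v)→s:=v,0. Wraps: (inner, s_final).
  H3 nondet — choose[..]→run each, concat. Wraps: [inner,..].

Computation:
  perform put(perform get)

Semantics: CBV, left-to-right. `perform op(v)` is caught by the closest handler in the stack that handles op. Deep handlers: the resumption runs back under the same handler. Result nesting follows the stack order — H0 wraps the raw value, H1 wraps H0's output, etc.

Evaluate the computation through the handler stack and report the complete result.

Working:
get @ H2 ⇒ 6
put(6) @ H2 ⇒ s:=6
H0 returns 0
H1 returns [0]
H2 returns ([0], 6)
H3 returns [([0], 6)]
= [([0], 6)]

Answer: [([0], 6)]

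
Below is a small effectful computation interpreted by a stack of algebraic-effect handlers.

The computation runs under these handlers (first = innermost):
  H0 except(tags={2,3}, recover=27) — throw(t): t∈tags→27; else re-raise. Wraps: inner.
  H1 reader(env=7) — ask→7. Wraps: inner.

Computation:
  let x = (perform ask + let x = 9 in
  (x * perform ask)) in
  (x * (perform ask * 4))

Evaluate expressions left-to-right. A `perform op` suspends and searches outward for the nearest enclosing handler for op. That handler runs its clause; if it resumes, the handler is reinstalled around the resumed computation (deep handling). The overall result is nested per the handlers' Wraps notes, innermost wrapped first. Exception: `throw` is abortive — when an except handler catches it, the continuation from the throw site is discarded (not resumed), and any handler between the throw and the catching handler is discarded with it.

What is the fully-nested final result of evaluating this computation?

Working:
ask @ H1 ⇒ 7
ask @ H1 ⇒ 7
ask @ H1 ⇒ 7
H0 returns 1960
H1 returns 1960
= 1960

Answer: 1960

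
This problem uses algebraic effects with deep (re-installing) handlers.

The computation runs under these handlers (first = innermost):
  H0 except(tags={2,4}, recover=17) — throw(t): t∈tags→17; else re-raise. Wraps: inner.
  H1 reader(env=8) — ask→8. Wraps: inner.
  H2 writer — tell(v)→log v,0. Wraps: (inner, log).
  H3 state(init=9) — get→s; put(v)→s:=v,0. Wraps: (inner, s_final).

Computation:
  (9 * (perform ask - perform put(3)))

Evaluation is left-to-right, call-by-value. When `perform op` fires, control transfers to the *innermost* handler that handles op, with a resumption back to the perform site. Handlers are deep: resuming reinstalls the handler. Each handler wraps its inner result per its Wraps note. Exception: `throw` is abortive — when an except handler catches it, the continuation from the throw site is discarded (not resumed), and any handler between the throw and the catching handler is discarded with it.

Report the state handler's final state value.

Step-by-step:
ask @ H1 ⇒ 8
put(3) @ H3 ⇒ s:=3
H0 returns 72
H1 returns 72
H2 returns (72, ())
H3 returns ((72, ()), 3)
= ((72, ()), 3)

Answer: 3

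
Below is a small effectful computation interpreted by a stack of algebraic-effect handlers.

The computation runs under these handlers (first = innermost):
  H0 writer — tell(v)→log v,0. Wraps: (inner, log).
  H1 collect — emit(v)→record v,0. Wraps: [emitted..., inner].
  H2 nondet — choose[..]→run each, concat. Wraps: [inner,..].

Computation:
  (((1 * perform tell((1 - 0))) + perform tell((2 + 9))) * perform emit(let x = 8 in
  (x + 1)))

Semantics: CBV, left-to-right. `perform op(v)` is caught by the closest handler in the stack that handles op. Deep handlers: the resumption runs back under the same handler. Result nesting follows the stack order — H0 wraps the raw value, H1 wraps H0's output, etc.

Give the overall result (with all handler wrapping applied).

Step-by-step:
tell(1) @ H0 ⇒ log+=1
tell(11) @ H0 ⇒ log+=11
emit(9) @ H1 ⇒ out+=9
H0 returns (0, (1, 11))
H1 returns [9, (0, (1, 11))]
H2 returns [[9, (0, (1, 11))]]
= [[9, (0, (1, 11))]]

Answer: [[9, (0, (1, 11))]]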